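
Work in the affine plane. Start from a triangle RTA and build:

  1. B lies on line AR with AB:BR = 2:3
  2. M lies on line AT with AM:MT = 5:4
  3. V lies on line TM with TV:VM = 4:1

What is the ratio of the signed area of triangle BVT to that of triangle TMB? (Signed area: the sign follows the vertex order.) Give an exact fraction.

Choose coordinates R = (0, 0), T = (1, 0), A = (0, 1).
1. B lies on line AR with AB:BR = 2:3 ⇒ B = (0, 3/5)
2. M lies on line AT with AM:MT = 5:4 ⇒ M = (5/9, 4/9)
3. V lies on line TM with TV:VM = 4:1 ⇒ V = (29/45, 16/45)
2·[BVT] = -32/225, 2·[TMB] = 8/45
[BVT]:[TMB] = -32/225:8/45 = -4/5

[BVT]:[TMB] = -4/5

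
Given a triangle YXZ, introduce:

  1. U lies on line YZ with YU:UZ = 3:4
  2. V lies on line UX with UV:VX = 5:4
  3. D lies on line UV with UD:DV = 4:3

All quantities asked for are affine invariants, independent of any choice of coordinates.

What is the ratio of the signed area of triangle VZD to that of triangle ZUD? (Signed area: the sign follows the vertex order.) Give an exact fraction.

[VZD]:[ZUD] = 3/4

Assign Y = (0, 0), X = (1, 0), Z = (0, 1) — the answer is frame-independent, so this choice is without loss of generality.
1. U lies on line YZ with YU:UZ = 3:4 ⇒ U = (0, 3/7)
2. V lies on line UX with UV:VX = 5:4 ⇒ V = (5/9, 4/21)
3. D lies on line UV with UD:DV = 4:3 ⇒ D = (20/63, 43/147)
2·[VZD] = 20/147, 2·[ZUD] = 80/441
[VZD]:[ZUD] = 20/147:80/441 = 3/4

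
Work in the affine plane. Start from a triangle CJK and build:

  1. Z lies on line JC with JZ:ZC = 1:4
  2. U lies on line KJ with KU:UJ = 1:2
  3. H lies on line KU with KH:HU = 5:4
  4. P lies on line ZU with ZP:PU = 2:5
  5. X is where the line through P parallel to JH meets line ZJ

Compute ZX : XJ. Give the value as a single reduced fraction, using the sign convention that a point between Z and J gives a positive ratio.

Work in coordinates with C = (0, 0), J = (1, 0), K = (0, 1).
1. Z lies on line JC with JZ:ZC = 1:4 ⇒ Z = (4/5, 0)
2. U lies on line KJ with KU:UJ = 1:2 ⇒ U = (1/3, 2/3)
3. H lies on line KU with KH:HU = 5:4 ⇒ H = (5/27, 22/27)
4. P lies on line ZU with ZP:PU = 2:5 ⇒ P = (2/3, 4/21)
5. X is where the line through P parallel to JH meets line ZJ ⇒ X = (6/7, 0)
X = Z + t·(J−Z) with t = 2/7, so ZX:XJ = t:(1−t) = 2/7:5/7

ZX:XJ = 2/5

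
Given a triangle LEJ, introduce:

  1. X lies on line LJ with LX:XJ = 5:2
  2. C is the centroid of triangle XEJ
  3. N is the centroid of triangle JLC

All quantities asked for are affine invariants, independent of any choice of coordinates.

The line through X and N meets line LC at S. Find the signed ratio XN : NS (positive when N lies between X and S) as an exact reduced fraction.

Work in coordinates with L = (0, 0), E = (1, 0), J = (0, 1).
1. X lies on line LJ with LX:XJ = 5:2 ⇒ X = (0, 5/7)
2. C is the centroid of triangle XEJ ⇒ C = (1/3, 4/7)
3. N is the centroid of triangle JLC ⇒ N = (1/9, 11/21)
line XN meets LC at S = (5/24, 5/14)
N = X + t·(S−X) with t = 8/15, so XN:NS = 8/15:7/15

XN:NS = 8/7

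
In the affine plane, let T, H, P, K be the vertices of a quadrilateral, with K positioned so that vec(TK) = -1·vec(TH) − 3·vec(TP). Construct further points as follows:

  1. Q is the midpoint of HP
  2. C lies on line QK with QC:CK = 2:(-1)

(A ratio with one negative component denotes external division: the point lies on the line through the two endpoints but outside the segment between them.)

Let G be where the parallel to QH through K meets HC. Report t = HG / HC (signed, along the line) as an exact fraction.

Set T = (0, 0), H = (1, 0), P = (0, 1), K = (-1, -3); any affine frame gives the same invariant.
1. Q is the midpoint of HP ⇒ Q = (1/2, 1/2)
2. C lies on line QK with QC:CK = 2:(-1) ⇒ C = (-5/2, -13/2)
through K parallel to QH: direction (1/2, -1/2); meets HC at G = (-3/4, -13/4)
G = H + t·(C−H) with t = 1/2

t = 1/2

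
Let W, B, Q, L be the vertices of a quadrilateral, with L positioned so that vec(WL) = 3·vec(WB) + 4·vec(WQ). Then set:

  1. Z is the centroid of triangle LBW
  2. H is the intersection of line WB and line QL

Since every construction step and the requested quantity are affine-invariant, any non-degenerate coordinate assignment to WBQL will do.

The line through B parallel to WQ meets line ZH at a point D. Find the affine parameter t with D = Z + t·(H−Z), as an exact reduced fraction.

Work in coordinates with W = (0, 0), B = (1, 0), Q = (0, 1), L = (3, 4).
1. Z is the centroid of triangle LBW ⇒ Z = (4/3, 4/3)
2. H is the intersection of line WB and line QL ⇒ H = (-1, 0)
through B parallel to WQ: direction (0, 1); meets ZH at D = (1, 8/7)
D = Z + t·(H−Z) with t = 1/7

t = 1/7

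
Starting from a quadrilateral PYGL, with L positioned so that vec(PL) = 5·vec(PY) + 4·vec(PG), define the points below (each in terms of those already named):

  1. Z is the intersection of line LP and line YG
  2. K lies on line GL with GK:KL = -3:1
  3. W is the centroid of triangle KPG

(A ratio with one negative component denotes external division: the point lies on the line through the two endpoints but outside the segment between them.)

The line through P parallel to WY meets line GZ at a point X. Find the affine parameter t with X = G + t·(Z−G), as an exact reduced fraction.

Set P = (0, 0), Y = (1, 0), G = (0, 1), L = (5, 4); any affine frame gives the same invariant.
1. Z is the intersection of line LP and line YG ⇒ Z = (5/9, 4/9)
2. K lies on line GL with GK:KL = -3:1 ⇒ K = (15/2, 11/2)
3. W is the centroid of triangle KPG ⇒ W = (5/2, 13/6)
through P parallel to WY: direction (-3/2, -13/6); meets GZ at X = (9/22, 13/22)
X = G + t·(Z−G) with t = 81/110

t = 81/110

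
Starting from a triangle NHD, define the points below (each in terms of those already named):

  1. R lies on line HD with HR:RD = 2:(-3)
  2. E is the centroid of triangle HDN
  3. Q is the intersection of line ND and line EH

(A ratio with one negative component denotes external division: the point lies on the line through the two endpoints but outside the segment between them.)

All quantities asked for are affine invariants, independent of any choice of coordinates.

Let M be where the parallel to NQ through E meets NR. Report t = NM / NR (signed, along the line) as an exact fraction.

Set N = (0, 0), H = (1, 0), D = (0, 1); any affine frame gives the same invariant.
1. R lies on line HD with HR:RD = 2:(-3) ⇒ R = (3, -2)
2. E is the centroid of triangle HDN ⇒ E = (1/3, 1/3)
3. Q is the intersection of line ND and line EH ⇒ Q = (0, 1/2)
through E parallel to NQ: direction (0, 1/2); meets NR at M = (1/3, -2/9)
M = N + t·(R−N) with t = 1/9

t = 1/9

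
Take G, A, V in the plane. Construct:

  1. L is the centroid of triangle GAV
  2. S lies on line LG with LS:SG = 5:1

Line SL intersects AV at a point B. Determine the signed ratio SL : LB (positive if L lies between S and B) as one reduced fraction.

Assign G = (0, 0), A = (1, 0), V = (0, 1) — the answer is frame-independent, so this choice is without loss of generality.
1. L is the centroid of triangle GAV ⇒ L = (1/3, 1/3)
2. S lies on line LG with LS:SG = 5:1 ⇒ S = (1/18, 1/18)
line SL meets AV at B = (1/2, 1/2)
L = S + t·(B−S) with t = 5/8, so SL:LB = 5/8:3/8

SL:LB = 5/3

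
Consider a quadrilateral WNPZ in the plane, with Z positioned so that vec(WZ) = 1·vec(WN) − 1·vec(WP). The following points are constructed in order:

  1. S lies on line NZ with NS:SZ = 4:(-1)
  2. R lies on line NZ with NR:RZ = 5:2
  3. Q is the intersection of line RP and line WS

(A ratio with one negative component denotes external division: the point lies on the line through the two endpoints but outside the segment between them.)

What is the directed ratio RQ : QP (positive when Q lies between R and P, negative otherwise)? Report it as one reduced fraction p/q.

Work in coordinates with W = (0, 0), N = (1, 0), P = (0, 1), Z = (1, -1).
1. S lies on line NZ with NS:SZ = 4:(-1) ⇒ S = (1, -4/3)
2. R lies on line NZ with NR:RZ = 5:2 ⇒ R = (1, -5/7)
3. Q is the intersection of line RP and line WS ⇒ Q = (21/8, -7/2)
Q = R + t·(P−R) with t = -13/8, so RQ:QP = t:(1−t) = -13/8:21/8

RQ:QP = -13/21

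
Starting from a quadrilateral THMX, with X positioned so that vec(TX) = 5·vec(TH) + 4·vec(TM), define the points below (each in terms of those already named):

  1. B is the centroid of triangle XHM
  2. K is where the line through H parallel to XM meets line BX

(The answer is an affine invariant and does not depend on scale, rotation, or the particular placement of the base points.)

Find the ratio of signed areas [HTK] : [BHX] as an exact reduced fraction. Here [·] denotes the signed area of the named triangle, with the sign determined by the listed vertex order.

Choose coordinates T = (0, 0), H = (1, 0), M = (0, 1), X = (5, 4).
1. B is the centroid of triangle XHM ⇒ B = (2, 5/3)
2. K is where the line through H parallel to XM meets line BX ⇒ K = (-4, -3)
2·[HTK] = 3, 2·[BHX] = 8/3
[HTK]:[BHX] = 3:8/3 = 9/8

[HTK]:[BHX] = 9/8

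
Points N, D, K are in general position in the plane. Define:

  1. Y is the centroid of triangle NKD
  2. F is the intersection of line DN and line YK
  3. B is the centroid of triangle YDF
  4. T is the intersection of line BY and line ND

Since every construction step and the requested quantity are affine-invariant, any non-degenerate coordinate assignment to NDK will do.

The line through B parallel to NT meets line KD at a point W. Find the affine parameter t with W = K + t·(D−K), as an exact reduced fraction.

t = 8/9

Work in coordinates with N = (0, 0), D = (1, 0), K = (0, 1).
1. Y is the centroid of triangle NKD ⇒ Y = (1/3, 1/3)
2. F is the intersection of line DN and line YK ⇒ F = (1/2, 0)
3. B is the centroid of triangle YDF ⇒ B = (11/18, 1/9)
4. T is the intersection of line BY and line ND ⇒ T = (3/4, 0)
through B parallel to NT: direction (3/4, 0); meets KD at W = (8/9, 1/9)
W = K + t·(D−K) with t = 8/9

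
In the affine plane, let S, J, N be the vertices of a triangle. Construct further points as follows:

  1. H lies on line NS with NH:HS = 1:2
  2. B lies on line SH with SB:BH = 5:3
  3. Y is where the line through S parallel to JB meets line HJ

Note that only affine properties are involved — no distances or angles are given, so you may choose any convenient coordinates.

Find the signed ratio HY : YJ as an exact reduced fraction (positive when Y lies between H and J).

HY:YJ = -8/5

Work in coordinates with S = (0, 0), J = (1, 0), N = (0, 1).
1. H lies on line NS with NH:HS = 1:2 ⇒ H = (0, 2/3)
2. B lies on line SH with SB:BH = 5:3 ⇒ B = (0, 5/12)
3. Y is where the line through S parallel to JB meets line HJ ⇒ Y = (8/3, -10/9)
Y = H + t·(J−H) with t = 8/3, so HY:YJ = t:(1−t) = 8/3:-5/3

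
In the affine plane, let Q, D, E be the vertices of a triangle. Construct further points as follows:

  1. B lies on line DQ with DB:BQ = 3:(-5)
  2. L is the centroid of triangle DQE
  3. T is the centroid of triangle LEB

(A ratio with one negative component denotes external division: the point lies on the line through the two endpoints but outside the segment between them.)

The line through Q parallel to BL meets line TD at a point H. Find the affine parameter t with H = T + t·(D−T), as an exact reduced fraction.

t = 23/17

Assign Q = (0, 0), D = (1, 0), E = (0, 1) — the answer is frame-independent, so this choice is without loss of generality.
1. B lies on line DQ with DB:BQ = 3:(-5) ⇒ B = (5/2, 0)
2. L is the centroid of triangle DQE ⇒ L = (1/3, 1/3)
3. T is the centroid of triangle LEB ⇒ T = (17/18, 4/9)
through Q parallel to BL: direction (-13/6, 1/3); meets TD at H = (52/51, -8/51)
H = T + t·(D−T) with t = 23/17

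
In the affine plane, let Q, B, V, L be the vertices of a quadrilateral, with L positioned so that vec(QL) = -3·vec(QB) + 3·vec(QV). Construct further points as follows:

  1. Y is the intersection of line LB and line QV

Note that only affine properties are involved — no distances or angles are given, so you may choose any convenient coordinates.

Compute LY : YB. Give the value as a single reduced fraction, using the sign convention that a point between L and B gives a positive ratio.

Choose coordinates Q = (0, 0), B = (1, 0), V = (0, 1), L = (-3, 3).
1. Y is the intersection of line LB and line QV ⇒ Y = (0, 3/4)
Y = L + t·(B−L) with t = 3/4, so LY:YB = t:(1−t) = 3/4:1/4

LY:YB = 3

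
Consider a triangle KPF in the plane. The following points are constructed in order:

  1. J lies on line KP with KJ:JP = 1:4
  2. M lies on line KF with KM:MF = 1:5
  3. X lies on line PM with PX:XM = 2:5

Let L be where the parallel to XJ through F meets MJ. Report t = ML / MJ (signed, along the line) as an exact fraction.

t = -9/2

Choose coordinates K = (0, 0), P = (1, 0), F = (0, 1).
1. J lies on line KP with KJ:JP = 1:4 ⇒ J = (1/5, 0)
2. M lies on line KF with KM:MF = 1:5 ⇒ M = (0, 1/6)
3. X lies on line PM with PX:XM = 2:5 ⇒ X = (5/7, 1/21)
through F parallel to XJ: direction (-18/35, -1/21); meets MJ at L = (-9/10, 11/12)
L = M + t·(J−M) with t = -9/2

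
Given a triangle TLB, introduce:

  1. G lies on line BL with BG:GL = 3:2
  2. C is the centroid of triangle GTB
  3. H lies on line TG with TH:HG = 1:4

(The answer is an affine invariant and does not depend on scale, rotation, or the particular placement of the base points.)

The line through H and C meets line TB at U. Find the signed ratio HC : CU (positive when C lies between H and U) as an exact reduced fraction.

Assign T = (0, 0), L = (1, 0), B = (0, 1) — the answer is frame-independent, so this choice is without loss of generality.
1. G lies on line BL with BG:GL = 3:2 ⇒ G = (3/5, 2/5)
2. C is the centroid of triangle GTB ⇒ C = (1/5, 7/15)
3. H lies on line TG with TH:HG = 1:4 ⇒ H = (3/25, 2/25)
line HC meets TB at U = (0, -1/2)
C = H + t·(U−H) with t = -2/3, so HC:CU = -2/3:5/3

HC:CU = -2/5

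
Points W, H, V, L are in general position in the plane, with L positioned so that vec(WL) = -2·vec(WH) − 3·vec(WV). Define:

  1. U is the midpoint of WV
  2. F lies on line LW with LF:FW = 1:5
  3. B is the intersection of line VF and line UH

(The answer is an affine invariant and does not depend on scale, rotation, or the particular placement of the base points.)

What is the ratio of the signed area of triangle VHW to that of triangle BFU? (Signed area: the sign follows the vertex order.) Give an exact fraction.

[VHW]:[BFU] = -156/115

Set W = (0, 0), H = (1, 0), V = (0, 1), L = (-2, -3); any affine frame gives the same invariant.
1. U is the midpoint of WV ⇒ U = (0, 1/2)
2. F lies on line LW with LF:FW = 1:5 ⇒ F = (-5/3, -5/2)
3. B is the intersection of line VF and line UH ⇒ B = (-5/26, 31/52)
2·[VHW] = -1, 2·[BFU] = 115/156
[VHW]:[BFU] = -1:115/156 = -156/115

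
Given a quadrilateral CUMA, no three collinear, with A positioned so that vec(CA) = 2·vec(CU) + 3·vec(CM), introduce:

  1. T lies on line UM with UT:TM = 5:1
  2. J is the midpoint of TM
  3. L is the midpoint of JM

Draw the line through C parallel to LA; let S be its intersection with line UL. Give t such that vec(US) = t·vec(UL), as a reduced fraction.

t = 49/92

Work in coordinates with C = (0, 0), U = (1, 0), M = (0, 1), A = (2, 3).
1. T lies on line UM with UT:TM = 5:1 ⇒ T = (1/6, 5/6)
2. J is the midpoint of TM ⇒ J = (1/12, 11/12)
3. L is the midpoint of JM ⇒ L = (1/24, 23/24)
through C parallel to LA: direction (47/24, 49/24); meets UL at S = (47/96, 49/96)
S = U + t·(L−U) with t = 49/92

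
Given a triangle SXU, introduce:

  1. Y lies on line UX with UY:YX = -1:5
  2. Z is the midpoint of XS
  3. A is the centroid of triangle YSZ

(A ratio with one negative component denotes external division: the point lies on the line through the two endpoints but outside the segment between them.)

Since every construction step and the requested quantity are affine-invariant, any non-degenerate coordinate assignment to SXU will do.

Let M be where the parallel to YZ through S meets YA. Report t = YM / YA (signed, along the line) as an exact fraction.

t = 3

Choose coordinates S = (0, 0), X = (1, 0), U = (0, 1).
1. Y lies on line UX with UY:YX = -1:5 ⇒ Y = (-1/4, 5/4)
2. Z is the midpoint of XS ⇒ Z = (1/2, 0)
3. A is the centroid of triangle YSZ ⇒ A = (1/12, 5/12)
through S parallel to YZ: direction (3/4, -5/4); meets YA at M = (3/4, -5/4)
M = Y + t·(A−Y) with t = 3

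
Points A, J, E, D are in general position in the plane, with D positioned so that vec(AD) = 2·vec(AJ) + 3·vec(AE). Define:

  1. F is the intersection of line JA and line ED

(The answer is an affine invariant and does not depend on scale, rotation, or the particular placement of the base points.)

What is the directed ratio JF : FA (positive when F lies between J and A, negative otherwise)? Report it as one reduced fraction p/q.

JF:FA = -2

Assign A = (0, 0), J = (1, 0), E = (0, 1), D = (2, 3) — the answer is frame-independent, so this choice is without loss of generality.
1. F is the intersection of line JA and line ED ⇒ F = (-1, 0)
F = J + t·(A−J) with t = 2, so JF:FA = t:(1−t) = 2:-1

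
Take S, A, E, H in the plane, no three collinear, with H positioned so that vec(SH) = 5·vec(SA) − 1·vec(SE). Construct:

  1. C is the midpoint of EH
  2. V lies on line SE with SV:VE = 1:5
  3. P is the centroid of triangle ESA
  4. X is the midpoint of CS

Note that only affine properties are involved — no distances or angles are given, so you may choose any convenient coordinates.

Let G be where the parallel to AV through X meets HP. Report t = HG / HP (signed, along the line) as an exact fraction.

Set S = (0, 0), A = (1, 0), E = (0, 1), H = (5, -1); any affine frame gives the same invariant.
1. C is the midpoint of EH ⇒ C = (5/2, 0)
2. V lies on line SE with SV:VE = 1:5 ⇒ V = (0, 1/6)
3. P is the centroid of triangle ESA ⇒ P = (1/3, 1/3)
4. X is the midpoint of CS ⇒ X = (5/4, 0)
through X parallel to AV: direction (-1, 1/6); meets HP at G = (37/20, -1/10)
G = H + t·(P−H) with t = 27/40

t = 27/40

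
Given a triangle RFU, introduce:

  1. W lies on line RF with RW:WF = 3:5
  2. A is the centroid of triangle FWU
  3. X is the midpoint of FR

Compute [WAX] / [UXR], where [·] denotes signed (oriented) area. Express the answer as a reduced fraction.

Set R = (0, 0), F = (1, 0), U = (0, 1); any affine frame gives the same invariant.
1. W lies on line RF with RW:WF = 3:5 ⇒ W = (3/8, 0)
2. A is the centroid of triangle FWU ⇒ A = (11/24, 1/3)
3. X is the midpoint of FR ⇒ X = (1/2, 0)
2·[WAX] = -1/24, 2·[UXR] = -1/2
[WAX]:[UXR] = -1/24:-1/2 = 1/12

[WAX]:[UXR] = 1/12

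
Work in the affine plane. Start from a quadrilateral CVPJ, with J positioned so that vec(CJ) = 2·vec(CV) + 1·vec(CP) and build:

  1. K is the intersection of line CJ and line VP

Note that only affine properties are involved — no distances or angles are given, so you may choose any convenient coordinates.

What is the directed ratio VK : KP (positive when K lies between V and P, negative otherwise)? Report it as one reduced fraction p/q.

Assign C = (0, 0), V = (1, 0), P = (0, 1), J = (2, 1) — the answer is frame-independent, so this choice is without loss of generality.
1. K is the intersection of line CJ and line VP ⇒ K = (2/3, 1/3)
K = V + t·(P−V) with t = 1/3, so VK:KP = t:(1−t) = 1/3:2/3

VK:KP = 1/2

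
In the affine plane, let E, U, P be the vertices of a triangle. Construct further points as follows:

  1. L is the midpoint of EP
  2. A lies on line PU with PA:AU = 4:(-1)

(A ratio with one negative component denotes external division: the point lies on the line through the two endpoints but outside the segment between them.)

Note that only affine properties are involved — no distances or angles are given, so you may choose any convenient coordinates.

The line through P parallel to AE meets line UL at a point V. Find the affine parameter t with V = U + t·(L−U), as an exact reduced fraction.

Work in coordinates with E = (0, 0), U = (1, 0), P = (0, 1).
1. L is the midpoint of EP ⇒ L = (0, 1/2)
2. A lies on line PU with PA:AU = 4:(-1) ⇒ A = (4/3, -1/3)
through P parallel to AE: direction (-4/3, 1/3); meets UL at V = (-2, 3/2)
V = U + t·(L−U) with t = 3

t = 3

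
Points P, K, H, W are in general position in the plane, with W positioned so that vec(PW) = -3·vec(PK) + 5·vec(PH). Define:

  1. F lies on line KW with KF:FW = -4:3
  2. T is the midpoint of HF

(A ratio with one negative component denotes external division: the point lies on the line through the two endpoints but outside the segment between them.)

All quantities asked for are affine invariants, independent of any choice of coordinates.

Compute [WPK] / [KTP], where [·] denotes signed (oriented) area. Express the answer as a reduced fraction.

Assign P = (0, 0), K = (1, 0), H = (0, 1), W = (-3, 5) — the answer is frame-independent, so this choice is without loss of generality.
1. F lies on line KW with KF:FW = -4:3 ⇒ F = (-15, 20)
2. T is the midpoint of HF ⇒ T = (-15/2, 21/2)
2·[WPK] = 5, 2·[KTP] = 21/2
[WPK]:[KTP] = 5:21/2 = 10/21

[WPK]:[KTP] = 10/21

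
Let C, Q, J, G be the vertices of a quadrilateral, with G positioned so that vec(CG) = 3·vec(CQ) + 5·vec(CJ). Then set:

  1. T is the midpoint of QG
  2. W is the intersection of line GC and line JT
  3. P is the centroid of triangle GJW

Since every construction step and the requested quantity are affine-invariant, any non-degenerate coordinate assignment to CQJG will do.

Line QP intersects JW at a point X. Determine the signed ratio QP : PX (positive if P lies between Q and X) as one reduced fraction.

QP:PX = -4

Work in coordinates with C = (0, 0), Q = (1, 0), J = (0, 1), G = (3, 5).
1. T is the midpoint of QG ⇒ T = (2, 5/2)
2. W is the intersection of line GC and line JT ⇒ W = (12/11, 20/11)
3. P is the centroid of triangle GJW ⇒ P = (15/11, 86/33)
line QP meets JW at X = (14/11, 43/22)
P = Q + t·(X−Q) with t = 4/3, so QP:PX = 4/3:-1/3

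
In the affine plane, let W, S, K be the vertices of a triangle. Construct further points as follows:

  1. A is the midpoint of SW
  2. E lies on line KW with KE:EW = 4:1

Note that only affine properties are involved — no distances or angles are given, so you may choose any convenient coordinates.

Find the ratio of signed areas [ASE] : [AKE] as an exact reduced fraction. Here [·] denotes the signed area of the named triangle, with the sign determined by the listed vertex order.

[ASE]:[AKE] = 1/4

Choose coordinates W = (0, 0), S = (1, 0), K = (0, 1).
1. A is the midpoint of SW ⇒ A = (1/2, 0)
2. E lies on line KW with KE:EW = 4:1 ⇒ E = (0, 1/5)
2·[ASE] = 1/10, 2·[AKE] = 2/5
[ASE]:[AKE] = 1/10:2/5 = 1/4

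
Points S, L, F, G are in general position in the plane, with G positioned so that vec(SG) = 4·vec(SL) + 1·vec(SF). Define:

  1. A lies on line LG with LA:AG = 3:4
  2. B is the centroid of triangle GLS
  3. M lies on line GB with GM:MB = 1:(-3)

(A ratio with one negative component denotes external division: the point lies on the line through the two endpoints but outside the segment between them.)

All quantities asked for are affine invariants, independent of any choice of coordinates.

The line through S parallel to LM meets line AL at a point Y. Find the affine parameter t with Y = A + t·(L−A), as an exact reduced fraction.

t = -53/3

Work in coordinates with S = (0, 0), L = (1, 0), F = (0, 1), G = (4, 1).
1. A lies on line LG with LA:AG = 3:4 ⇒ A = (16/7, 3/7)
2. B is the centroid of triangle GLS ⇒ B = (5/3, 1/3)
3. M lies on line GB with GM:MB = 1:(-3) ⇒ M = (31/6, 4/3)
through S parallel to LM: direction (25/6, 4/3); meets AL at Y = (25, 8)
Y = A + t·(L−A) with t = -53/3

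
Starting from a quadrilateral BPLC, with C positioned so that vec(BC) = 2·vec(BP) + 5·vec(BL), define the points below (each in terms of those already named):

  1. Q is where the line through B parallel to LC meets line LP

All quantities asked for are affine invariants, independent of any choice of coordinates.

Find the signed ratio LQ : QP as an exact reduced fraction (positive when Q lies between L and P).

LQ:QP = 1/2

Assign B = (0, 0), P = (1, 0), L = (0, 1), C = (2, 5) — the answer is frame-independent, so this choice is without loss of generality.
1. Q is where the line through B parallel to LC meets line LP ⇒ Q = (1/3, 2/3)
Q = L + t·(P−L) with t = 1/3, so LQ:QP = t:(1−t) = 1/3:2/3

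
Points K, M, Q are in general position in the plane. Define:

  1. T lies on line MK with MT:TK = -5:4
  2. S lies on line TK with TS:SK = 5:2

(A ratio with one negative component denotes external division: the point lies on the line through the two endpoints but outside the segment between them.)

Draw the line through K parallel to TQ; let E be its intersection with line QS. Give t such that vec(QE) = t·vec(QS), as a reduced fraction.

t = 7/5

Set K = (0, 0), M = (1, 0), Q = (0, 1); any affine frame gives the same invariant.
1. T lies on line MK with MT:TK = -5:4 ⇒ T = (-4, 0)
2. S lies on line TK with TS:SK = 5:2 ⇒ S = (-8/7, 0)
through K parallel to TQ: direction (4, 1); meets QS at E = (-8/5, -2/5)
E = Q + t·(S−Q) with t = 7/5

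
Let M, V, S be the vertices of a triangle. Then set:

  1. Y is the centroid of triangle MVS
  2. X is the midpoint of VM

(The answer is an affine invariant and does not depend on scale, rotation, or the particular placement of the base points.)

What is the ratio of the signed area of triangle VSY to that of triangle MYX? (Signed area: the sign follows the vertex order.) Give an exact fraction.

Set M = (0, 0), V = (1, 0), S = (0, 1); any affine frame gives the same invariant.
1. Y is the centroid of triangle MVS ⇒ Y = (1/3, 1/3)
2. X is the midpoint of VM ⇒ X = (1/2, 0)
2·[VSY] = 1/3, 2·[MYX] = -1/6
[VSY]:[MYX] = 1/3:-1/6 = -2

[VSY]:[MYX] = -2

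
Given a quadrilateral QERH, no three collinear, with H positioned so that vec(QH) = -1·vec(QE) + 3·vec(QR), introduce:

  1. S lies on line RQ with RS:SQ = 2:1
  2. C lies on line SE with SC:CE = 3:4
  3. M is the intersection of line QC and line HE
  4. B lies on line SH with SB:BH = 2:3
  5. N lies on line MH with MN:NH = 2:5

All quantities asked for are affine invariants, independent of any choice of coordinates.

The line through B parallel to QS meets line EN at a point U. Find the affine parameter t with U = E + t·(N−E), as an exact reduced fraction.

Assign Q = (0, 0), E = (1, 0), R = (0, 1), H = (-1, 3) — the answer is frame-independent, so this choice is without loss of generality.
1. S lies on line RQ with RS:SQ = 2:1 ⇒ S = (0, 1/3)
2. C lies on line SE with SC:CE = 3:4 ⇒ C = (3/7, 4/21)
3. M is the intersection of line QC and line HE ⇒ M = (27/35, 12/35)
4. B lies on line SH with SB:BH = 2:3 ⇒ B = (-2/5, 7/5)
5. N lies on line MH with MN:NH = 2:5 ⇒ N = (13/49, 54/49)
through B parallel to QS: direction (0, 1/3); meets EN at U = (-2/5, 21/10)
U = E + t·(N−E) with t = 343/180

t = 343/180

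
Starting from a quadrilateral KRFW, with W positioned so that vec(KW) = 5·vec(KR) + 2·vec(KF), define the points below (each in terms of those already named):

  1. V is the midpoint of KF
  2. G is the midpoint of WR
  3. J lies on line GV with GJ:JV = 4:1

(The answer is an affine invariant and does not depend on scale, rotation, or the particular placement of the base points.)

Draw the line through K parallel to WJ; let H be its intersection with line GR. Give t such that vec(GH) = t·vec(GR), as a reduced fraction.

Set K = (0, 0), R = (1, 0), F = (0, 1), W = (5, 2); any affine frame gives the same invariant.
1. V is the midpoint of KF ⇒ V = (0, 1/2)
2. G is the midpoint of WR ⇒ G = (3, 1)
3. J lies on line GV with GJ:JV = 4:1 ⇒ J = (3/5, 3/5)
through K parallel to WJ: direction (-22/5, -7/5); meets GR at H = (11/4, 7/8)
H = G + t·(R−G) with t = 1/8

t = 1/8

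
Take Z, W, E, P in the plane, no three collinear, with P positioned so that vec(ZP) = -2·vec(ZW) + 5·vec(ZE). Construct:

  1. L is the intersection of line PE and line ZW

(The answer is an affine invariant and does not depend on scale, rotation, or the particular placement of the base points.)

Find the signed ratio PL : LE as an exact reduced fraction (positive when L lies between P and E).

Set Z = (0, 0), W = (1, 0), E = (0, 1), P = (-2, 5); any affine frame gives the same invariant.
1. L is the intersection of line PE and line ZW ⇒ L = (1/2, 0)
L = P + t·(E−P) with t = 5/4, so PL:LE = t:(1−t) = 5/4:-1/4

PL:LE = -5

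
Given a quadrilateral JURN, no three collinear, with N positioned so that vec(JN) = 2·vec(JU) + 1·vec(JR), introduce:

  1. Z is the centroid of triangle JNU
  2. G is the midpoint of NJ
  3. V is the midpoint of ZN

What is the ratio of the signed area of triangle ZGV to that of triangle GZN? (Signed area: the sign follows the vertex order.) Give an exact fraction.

[ZGV]:[GZN] = -1/2

Assign J = (0, 0), U = (1, 0), R = (0, 1), N = (2, 1) — the answer is frame-independent, so this choice is without loss of generality.
1. Z is the centroid of triangle JNU ⇒ Z = (1, 1/3)
2. G is the midpoint of NJ ⇒ G = (1, 1/2)
3. V is the midpoint of ZN ⇒ V = (3/2, 2/3)
2·[ZGV] = -1/12, 2·[GZN] = 1/6
[ZGV]:[GZN] = -1/12:1/6 = -1/2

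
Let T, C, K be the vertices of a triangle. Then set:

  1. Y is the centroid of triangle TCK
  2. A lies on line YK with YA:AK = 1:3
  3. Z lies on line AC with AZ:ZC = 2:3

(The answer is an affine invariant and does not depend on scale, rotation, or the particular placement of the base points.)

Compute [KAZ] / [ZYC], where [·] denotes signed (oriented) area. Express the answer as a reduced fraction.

[KAZ]:[ZYC] = 2

Assign T = (0, 0), C = (1, 0), K = (0, 1) — the answer is frame-independent, so this choice is without loss of generality.
1. Y is the centroid of triangle TCK ⇒ Y = (1/3, 1/3)
2. A lies on line YK with YA:AK = 1:3 ⇒ A = (1/4, 1/2)
3. Z lies on line AC with AZ:ZC = 2:3 ⇒ Z = (11/20, 3/10)
2·[KAZ] = 1/10, 2·[ZYC] = 1/20
[KAZ]:[ZYC] = 1/10:1/20 = 2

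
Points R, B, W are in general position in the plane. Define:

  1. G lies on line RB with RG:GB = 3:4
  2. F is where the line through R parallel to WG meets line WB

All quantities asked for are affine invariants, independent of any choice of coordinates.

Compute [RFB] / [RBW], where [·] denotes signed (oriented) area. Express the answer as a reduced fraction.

[RFB]:[RBW] = -7/4

Work in coordinates with R = (0, 0), B = (1, 0), W = (0, 1).
1. G lies on line RB with RG:GB = 3:4 ⇒ G = (3/7, 0)
2. F is where the line through R parallel to WG meets line WB ⇒ F = (-3/4, 7/4)
2·[RFB] = -7/4, 2·[RBW] = 1
[RFB]:[RBW] = -7/4:1 = -7/4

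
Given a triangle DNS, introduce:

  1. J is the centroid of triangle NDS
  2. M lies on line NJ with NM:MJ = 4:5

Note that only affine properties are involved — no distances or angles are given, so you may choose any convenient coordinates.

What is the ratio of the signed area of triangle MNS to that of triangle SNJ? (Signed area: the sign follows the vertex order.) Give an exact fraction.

[MNS]:[SNJ] = -4/9

Assign D = (0, 0), N = (1, 0), S = (0, 1) — the answer is frame-independent, so this choice is without loss of generality.
1. J is the centroid of triangle NDS ⇒ J = (1/3, 1/3)
2. M lies on line NJ with NM:MJ = 4:5 ⇒ M = (19/27, 4/27)
2·[MNS] = 4/27, 2·[SNJ] = -1/3
[MNS]:[SNJ] = 4/27:-1/3 = -4/9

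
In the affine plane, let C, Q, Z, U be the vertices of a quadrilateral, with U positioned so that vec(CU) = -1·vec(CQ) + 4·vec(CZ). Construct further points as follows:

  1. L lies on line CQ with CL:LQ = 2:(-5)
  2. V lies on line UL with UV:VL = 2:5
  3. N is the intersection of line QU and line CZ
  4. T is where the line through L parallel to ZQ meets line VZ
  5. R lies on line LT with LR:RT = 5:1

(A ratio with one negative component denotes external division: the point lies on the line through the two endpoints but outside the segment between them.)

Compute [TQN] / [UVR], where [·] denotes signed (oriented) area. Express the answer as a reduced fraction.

Assign C = (0, 0), Q = (1, 0), Z = (0, 1), U = (-1, 4) — the answer is frame-independent, so this choice is without loss of generality.
1. L lies on line CQ with CL:LQ = 2:(-5) ⇒ L = (-2/3, 0)
2. V lies on line UL with UV:VL = 2:5 ⇒ V = (-19/21, 20/7)
3. N is the intersection of line QU and line CZ ⇒ N = (0, 2)
4. T is where the line through L parallel to ZQ meets line VZ ⇒ T = (19/12, -9/4)
5. R lies on line LT with LR:RT = 5:1 ⇒ R = (29/24, -15/8)
2·[TQN] = 13/12, 2·[UVR] = 55/28
[TQN]:[UVR] = 13/12:55/28 = 91/165

[TQN]:[UVR] = 91/165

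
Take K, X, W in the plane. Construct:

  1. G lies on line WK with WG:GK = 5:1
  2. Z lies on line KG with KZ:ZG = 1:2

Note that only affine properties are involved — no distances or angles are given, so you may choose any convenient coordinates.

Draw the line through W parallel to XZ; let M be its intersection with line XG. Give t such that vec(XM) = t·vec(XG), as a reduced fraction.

Assign K = (0, 0), X = (1, 0), W = (0, 1) — the answer is frame-independent, so this choice is without loss of generality.
1. G lies on line WK with WG:GK = 5:1 ⇒ G = (0, 1/6)
2. Z lies on line KG with KZ:ZG = 1:2 ⇒ Z = (0, 1/18)
through W parallel to XZ: direction (-1, 1/18); meets XG at M = (-15/2, 17/12)
M = X + t·(G−X) with t = 17/2

t = 17/2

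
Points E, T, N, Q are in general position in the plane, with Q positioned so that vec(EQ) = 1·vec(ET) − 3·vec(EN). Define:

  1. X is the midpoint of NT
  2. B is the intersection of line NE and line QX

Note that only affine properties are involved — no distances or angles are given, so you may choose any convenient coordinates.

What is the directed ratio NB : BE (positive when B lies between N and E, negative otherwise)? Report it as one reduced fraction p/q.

Choose coordinates E = (0, 0), T = (1, 0), N = (0, 1), Q = (1, -3).
1. X is the midpoint of NT ⇒ X = (1/2, 1/2)
2. B is the intersection of line NE and line QX ⇒ B = (0, 4)
B = N + t·(E−N) with t = -3, so NB:BE = t:(1−t) = -3:4

NB:BE = -3/4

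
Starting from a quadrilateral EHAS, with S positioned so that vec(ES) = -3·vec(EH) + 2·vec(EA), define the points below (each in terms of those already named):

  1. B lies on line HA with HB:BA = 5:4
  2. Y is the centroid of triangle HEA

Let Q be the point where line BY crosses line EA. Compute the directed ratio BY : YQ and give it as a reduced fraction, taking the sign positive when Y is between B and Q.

BY:YQ = 1/3

Work in coordinates with E = (0, 0), H = (1, 0), A = (0, 1), S = (-3, 2).
1. B lies on line HA with HB:BA = 5:4 ⇒ B = (4/9, 5/9)
2. Y is the centroid of triangle HEA ⇒ Y = (1/3, 1/3)
line BY meets EA at Q = (0, -1/3)
Y = B + t·(Q−B) with t = 1/4, so BY:YQ = 1/4:3/4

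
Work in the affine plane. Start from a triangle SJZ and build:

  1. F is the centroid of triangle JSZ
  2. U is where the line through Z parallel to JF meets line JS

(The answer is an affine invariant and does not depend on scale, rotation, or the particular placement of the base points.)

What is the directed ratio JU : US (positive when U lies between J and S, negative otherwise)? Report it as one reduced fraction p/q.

Choose coordinates S = (0, 0), J = (1, 0), Z = (0, 1).
1. F is the centroid of triangle JSZ ⇒ F = (1/3, 1/3)
2. U is where the line through Z parallel to JF meets line JS ⇒ U = (2, 0)
U = J + t·(S−J) with t = -1, so JU:US = t:(1−t) = -1:2

JU:US = -1/2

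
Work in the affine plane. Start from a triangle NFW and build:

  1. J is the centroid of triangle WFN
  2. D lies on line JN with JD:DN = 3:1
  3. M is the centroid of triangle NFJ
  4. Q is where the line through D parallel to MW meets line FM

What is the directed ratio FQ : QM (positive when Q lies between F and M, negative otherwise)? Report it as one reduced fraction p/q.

Assign N = (0, 0), F = (1, 0), W = (0, 1) — the answer is frame-independent, so this choice is without loss of generality.
1. J is the centroid of triangle WFN ⇒ J = (1/3, 1/3)
2. D lies on line JN with JD:DN = 3:1 ⇒ D = (1/12, 1/12)
3. M is the centroid of triangle NFJ ⇒ M = (4/9, 1/9)
4. Q is where the line through D parallel to MW meets line FM ⇒ Q = (1/36, 7/36)
Q = F + t·(M−F) with t = 7/4, so FQ:QM = t:(1−t) = 7/4:-3/4

FQ:QM = -7/3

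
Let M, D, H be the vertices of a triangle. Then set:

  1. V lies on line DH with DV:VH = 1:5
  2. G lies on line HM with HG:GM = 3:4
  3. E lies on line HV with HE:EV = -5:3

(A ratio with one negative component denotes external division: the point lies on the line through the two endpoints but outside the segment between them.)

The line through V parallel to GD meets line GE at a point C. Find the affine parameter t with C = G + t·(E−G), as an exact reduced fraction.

t = -2/13

Work in coordinates with M = (0, 0), D = (1, 0), H = (0, 1).
1. V lies on line DH with DV:VH = 1:5 ⇒ V = (5/6, 1/6)
2. G lies on line HM with HG:GM = 3:4 ⇒ G = (0, 4/7)
3. E lies on line HV with HE:EV = -5:3 ⇒ E = (25/12, -13/12)
through V parallel to GD: direction (1, -4/7); meets GE at C = (-25/78, 451/546)
C = G + t·(E−G) with t = -2/13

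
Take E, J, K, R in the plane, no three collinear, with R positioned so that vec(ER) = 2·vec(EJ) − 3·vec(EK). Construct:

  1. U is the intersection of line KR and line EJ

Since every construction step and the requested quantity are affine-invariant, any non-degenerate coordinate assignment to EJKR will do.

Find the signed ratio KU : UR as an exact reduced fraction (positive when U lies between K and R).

KU:UR = 1/3

Work in coordinates with E = (0, 0), J = (1, 0), K = (0, 1), R = (2, -3).
1. U is the intersection of line KR and line EJ ⇒ U = (1/2, 0)
U = K + t·(R−K) with t = 1/4, so KU:UR = t:(1−t) = 1/4:3/4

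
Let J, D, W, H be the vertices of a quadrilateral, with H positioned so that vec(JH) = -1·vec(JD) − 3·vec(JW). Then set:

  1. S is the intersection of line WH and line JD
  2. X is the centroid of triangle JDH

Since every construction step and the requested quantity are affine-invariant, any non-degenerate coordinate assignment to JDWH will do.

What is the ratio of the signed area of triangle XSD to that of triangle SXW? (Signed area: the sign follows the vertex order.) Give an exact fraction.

[XSD]:[SXW] = -5/2

Assign J = (0, 0), D = (1, 0), W = (0, 1), H = (-1, -3) — the answer is frame-independent, so this choice is without loss of generality.
1. S is the intersection of line WH and line JD ⇒ S = (-1/4, 0)
2. X is the centroid of triangle JDH ⇒ X = (0, -1)
2·[XSD] = -5/4, 2·[SXW] = 1/2
[XSD]:[SXW] = -5/4:1/2 = -5/2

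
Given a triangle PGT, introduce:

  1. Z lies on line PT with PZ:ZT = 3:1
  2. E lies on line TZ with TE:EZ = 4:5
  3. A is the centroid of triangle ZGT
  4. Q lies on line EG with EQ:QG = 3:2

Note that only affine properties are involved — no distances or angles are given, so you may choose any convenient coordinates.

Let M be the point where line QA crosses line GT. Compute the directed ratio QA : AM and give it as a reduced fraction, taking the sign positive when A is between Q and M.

Work in coordinates with P = (0, 0), G = (1, 0), T = (0, 1).
1. Z lies on line PT with PZ:ZT = 3:1 ⇒ Z = (0, 3/4)
2. E lies on line TZ with TE:EZ = 4:5 ⇒ E = (0, 8/9)
3. A is the centroid of triangle ZGT ⇒ A = (1/3, 7/12)
4. Q lies on line EG with EQ:QG = 3:2 ⇒ Q = (3/5, 16/45)
line QA meets GT at M = (19/21, 2/21)
A = Q + t·(M−Q) with t = -7/8, so QA:AM = -7/8:15/8

QA:AM = -7/15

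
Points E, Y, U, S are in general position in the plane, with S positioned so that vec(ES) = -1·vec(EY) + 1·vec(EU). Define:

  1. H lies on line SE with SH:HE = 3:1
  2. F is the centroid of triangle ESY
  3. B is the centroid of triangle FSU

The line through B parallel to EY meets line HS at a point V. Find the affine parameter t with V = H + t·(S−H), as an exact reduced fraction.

Work in coordinates with E = (0, 0), Y = (1, 0), U = (0, 1), S = (-1, 1).
1. H lies on line SE with SH:HE = 3:1 ⇒ H = (-1/4, 1/4)
2. F is the centroid of triangle ESY ⇒ F = (0, 1/3)
3. B is the centroid of triangle FSU ⇒ B = (-1/3, 7/9)
through B parallel to EY: direction (1, 0); meets HS at V = (-7/9, 7/9)
V = H + t·(S−H) with t = 19/27

t = 19/27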